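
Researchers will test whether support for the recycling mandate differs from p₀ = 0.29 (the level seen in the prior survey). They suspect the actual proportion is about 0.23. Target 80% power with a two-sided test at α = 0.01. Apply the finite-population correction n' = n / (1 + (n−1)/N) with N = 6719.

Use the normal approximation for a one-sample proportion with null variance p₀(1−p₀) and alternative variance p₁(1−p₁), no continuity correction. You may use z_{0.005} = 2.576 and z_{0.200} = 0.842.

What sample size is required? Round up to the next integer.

n = [z_{α/2}·√(p₀q₀) + z_β·√(p₁q₁)]² / (p₁ − p₀)²
  = [2.576·√(0.29·0.71) + 0.842·√(0.23·0.77)]² / (-0.06)²
  = [2.576·0.4538 + 0.842·0.4208]² / 0.0036
  = [1.5232]² / 0.0036
  = 644.51
Finite-population correction (N = 6719): 644.51 / (1 + (644.51 − 1)/6719) = 588.18.
Round up → n = 589.

n = 589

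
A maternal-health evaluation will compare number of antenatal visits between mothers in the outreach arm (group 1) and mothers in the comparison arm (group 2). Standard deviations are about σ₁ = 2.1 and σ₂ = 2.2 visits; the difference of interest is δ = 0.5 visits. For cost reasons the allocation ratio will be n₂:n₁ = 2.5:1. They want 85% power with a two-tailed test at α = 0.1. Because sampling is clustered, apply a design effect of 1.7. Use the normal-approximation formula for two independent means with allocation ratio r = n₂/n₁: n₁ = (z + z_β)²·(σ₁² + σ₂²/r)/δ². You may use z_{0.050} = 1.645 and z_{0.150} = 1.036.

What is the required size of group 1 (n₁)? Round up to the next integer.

n₁ = 311

n₁ = (z_{α/2} + z_β)² · (σ₁² + σ₂²/r) / δ²
   = (1.645 + 1.036)² · (2.1² + 2.2²/2.5) / 0.5²
   = 7.1878 · (4.41 + 1.936) / 0.25
   = 7.1878 · 6.346 / 0.25
   = 182.45
Design effect: 1.7 × 182.45 = 310.17.
Round up → n₁ = 311; n₂ = r·n₁ = 2.5 × 311 = 778.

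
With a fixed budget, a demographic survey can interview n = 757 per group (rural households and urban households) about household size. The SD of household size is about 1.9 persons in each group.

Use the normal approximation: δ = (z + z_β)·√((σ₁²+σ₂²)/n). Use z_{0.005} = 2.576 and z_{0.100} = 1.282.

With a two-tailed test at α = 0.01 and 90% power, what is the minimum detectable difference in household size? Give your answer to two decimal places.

δ = (z_{α/2} + z_β) · √((σ₁²+σ₂²)/n)
  = (2.576 + 1.282) · √(7.22/757)
  = 3.858 · √0.00954
  = 3.858 · 0.0977
  = 0.3768

Minimum detectable difference ≈ 0.38 persons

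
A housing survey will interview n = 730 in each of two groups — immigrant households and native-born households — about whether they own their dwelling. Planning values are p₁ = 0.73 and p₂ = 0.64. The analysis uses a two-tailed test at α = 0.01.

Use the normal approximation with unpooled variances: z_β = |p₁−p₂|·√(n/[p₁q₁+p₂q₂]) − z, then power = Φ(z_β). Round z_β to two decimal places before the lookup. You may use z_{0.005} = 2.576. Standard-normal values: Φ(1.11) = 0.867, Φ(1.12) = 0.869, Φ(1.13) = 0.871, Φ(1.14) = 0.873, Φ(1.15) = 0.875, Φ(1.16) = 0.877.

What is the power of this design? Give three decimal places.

z_β = |p₁−p₂|·√(n/[p₁q₁+p₂q₂]) − z_{α/2}
    = 0.09 · √(730/0.4275) − 2.576
    = 0.09 · 41.3231 − 2.576
    = 3.7191 − 2.576 = 1.1431 → 1.14
Power = Φ(1.14) = 0.873.

Power ≈ 0.873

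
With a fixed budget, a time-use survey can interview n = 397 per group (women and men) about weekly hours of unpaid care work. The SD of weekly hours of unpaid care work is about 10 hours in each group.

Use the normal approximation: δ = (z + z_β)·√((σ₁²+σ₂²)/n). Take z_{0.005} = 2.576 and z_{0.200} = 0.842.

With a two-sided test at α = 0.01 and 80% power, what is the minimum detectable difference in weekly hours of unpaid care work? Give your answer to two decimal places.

Minimum detectable difference ≈ 2.43 hours

δ = (z_{α/2} + z_β) · √((σ₁²+σ₂²)/n)
  = (2.576 + 0.842) · √(200/397)
  = 3.418 · √0.50378
  = 3.418 · 0.7098
  = 2.4260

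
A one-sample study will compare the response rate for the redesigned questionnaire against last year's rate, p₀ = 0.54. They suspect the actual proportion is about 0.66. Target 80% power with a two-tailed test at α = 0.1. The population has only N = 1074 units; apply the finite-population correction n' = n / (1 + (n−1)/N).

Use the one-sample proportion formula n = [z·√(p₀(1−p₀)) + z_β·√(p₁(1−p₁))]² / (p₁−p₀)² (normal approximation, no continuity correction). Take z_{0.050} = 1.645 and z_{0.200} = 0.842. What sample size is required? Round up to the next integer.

n = 95

n = [z_{α/2}·√(p₀q₀) + z_β·√(p₁q₁)]² / (p₁ − p₀)²
  = [1.645·√(0.54·0.46) + 0.842·√(0.66·0.34)]² / (0.12)²
  = [1.645·0.4984 + 0.842·0.4737]² / 0.0144
  = [1.2187]² / 0.0144
  = 103.15
Finite-population correction (N = 1074): 103.15 / (1 + (103.15 − 1)/1074) = 94.19.
Round up → n = 95.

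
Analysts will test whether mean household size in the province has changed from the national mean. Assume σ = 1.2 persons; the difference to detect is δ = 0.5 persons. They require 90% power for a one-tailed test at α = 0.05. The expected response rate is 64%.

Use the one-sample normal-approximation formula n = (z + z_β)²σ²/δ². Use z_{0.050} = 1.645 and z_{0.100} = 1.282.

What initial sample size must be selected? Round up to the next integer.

n = 78

n = (z_α + z_β)² · σ² / δ²
  = (1.645 + 1.282)² · 1.2² / 0.5²
  = 8.5673 · 1.44 / 0.25
  = 49.35
Adjust for 64% response: 49.35 / 0.64 = 77.11.
Round up → n = 78.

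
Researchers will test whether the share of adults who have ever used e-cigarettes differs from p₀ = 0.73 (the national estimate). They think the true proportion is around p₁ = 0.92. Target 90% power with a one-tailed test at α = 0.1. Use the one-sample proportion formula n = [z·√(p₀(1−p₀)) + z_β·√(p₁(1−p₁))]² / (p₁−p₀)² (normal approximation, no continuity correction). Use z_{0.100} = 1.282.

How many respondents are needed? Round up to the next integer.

n = [z_α·√(p₀q₀) + z_β·√(p₁q₁)]² / (p₁ − p₀)²
  = [1.282·√(0.73·0.27) + 1.282·√(0.92·0.08)]² / (0.19)²
  = [1.282·0.4440 + 1.282·0.2713]² / 0.0361
  = [0.9170]² / 0.0361
  = 23.29
Round up → n = 24.

n = 24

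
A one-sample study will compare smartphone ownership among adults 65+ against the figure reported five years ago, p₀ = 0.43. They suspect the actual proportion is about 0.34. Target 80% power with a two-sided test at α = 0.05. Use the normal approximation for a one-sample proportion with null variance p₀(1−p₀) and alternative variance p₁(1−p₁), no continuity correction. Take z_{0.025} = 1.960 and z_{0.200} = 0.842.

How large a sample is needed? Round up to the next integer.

n = [z_{α/2}·√(p₀q₀) + z_β·√(p₁q₁)]² / (p₁ − p₀)²
  = [1.960·√(0.43·0.57) + 0.842·√(0.34·0.66)]² / (-0.09)²
  = [1.960·0.4951 + 0.842·0.4737]² / 0.0081
  = [1.3692]² / 0.0081
  = 231.45
Round up → n = 232.

n = 232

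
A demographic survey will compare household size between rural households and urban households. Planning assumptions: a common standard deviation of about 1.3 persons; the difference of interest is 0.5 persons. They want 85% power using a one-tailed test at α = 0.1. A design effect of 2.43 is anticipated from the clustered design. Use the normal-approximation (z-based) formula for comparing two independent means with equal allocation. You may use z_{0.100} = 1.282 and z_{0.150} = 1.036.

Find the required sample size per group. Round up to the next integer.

n = 177 per group

n = (z_α + z_β)² · (σ₁² + σ₂²) / δ²
  = (1.282 + 1.036)² · (2·1.3² = 3.38) / 0.5²
  = 5.3731 · 3.38 / 0.25
  = 72.64
Design effect: 2.43 × 72.64 = 176.53.
Round up → n = 177 per group.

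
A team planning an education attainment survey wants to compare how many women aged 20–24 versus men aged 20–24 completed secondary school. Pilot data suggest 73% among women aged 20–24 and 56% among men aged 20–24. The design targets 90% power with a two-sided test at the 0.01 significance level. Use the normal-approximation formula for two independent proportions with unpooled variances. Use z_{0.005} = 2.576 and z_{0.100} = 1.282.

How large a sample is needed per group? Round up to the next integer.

n = 229 per group

n = (z_{α/2} + z_β)² · [p₁(1−p₁) + p₂(1−p₂)] / (p₁ − p₂)²
  = (2.576 + 1.282)² · (0.73·0.27 + 0.56·0.44) / (0.17)²
  = (3.858)² · (0.1971 + 0.2464) / 0.0289
  = 14.8842 · 0.4435 / 0.0289
  = 228.41
Round up → n = 229 per group.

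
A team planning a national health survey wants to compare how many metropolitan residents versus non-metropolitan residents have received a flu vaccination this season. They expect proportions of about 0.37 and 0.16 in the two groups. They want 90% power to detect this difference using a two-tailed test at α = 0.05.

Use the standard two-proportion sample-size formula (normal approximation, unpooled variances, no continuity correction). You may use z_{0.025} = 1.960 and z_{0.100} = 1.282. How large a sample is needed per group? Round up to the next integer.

n = 88 per group

n = (z_{α/2} + z_β)² · [p₁(1−p₁) + p₂(1−p₂)] / (p₁ − p₂)²
  = (1.960 + 1.282)² · (0.37·0.63 + 0.16·0.84) / (0.21)²
  = (3.242)² · (0.2331 + 0.1344) / 0.0441
  = 10.5106 · 0.3675 / 0.0441
  = 87.59
Round up → n = 88 per group.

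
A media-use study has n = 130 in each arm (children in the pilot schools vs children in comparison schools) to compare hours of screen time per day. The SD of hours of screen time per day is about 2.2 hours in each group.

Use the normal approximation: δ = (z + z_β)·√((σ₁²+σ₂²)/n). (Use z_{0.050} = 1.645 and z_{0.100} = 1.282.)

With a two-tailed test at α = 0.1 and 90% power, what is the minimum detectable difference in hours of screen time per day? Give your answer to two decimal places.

δ = (z_{α/2} + z_β) · √((σ₁²+σ₂²)/n)
  = (1.645 + 1.282) · √(9.68/130)
  = 2.927 · √0.07446
  = 2.927 · 0.2729
  = 0.7987

Minimum detectable difference ≈ 0.80 hours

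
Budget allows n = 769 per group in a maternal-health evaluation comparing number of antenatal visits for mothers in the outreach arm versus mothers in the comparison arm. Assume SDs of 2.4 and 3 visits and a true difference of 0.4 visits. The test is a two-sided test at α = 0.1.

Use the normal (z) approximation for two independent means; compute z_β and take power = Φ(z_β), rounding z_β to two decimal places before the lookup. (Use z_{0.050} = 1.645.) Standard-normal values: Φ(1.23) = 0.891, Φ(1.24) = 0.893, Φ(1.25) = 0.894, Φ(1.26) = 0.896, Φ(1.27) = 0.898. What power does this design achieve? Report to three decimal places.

Power ≈ 0.893

z_β = δ·√(n/(σ₁²+σ₂²)) − z_{α/2}
    = 0.4 · √(769/14.76) − 1.645
    = 0.4 · 7.21805 − 1.645
    = 2.8872 − 1.645 = 1.2422 → 1.24
Power = Φ(1.24) = 0.893.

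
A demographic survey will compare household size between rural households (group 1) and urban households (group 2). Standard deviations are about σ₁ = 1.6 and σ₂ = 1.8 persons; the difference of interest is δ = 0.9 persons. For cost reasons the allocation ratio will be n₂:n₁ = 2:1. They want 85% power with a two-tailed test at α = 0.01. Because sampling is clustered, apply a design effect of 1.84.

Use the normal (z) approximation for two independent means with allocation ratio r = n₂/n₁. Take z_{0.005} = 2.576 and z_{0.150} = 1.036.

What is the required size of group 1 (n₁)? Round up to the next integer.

n₁ = (z_{α/2} + z_β)² · (σ₁² + σ₂²/r) / δ²
   = (2.576 + 1.036)² · (1.6² + 1.8²/2) / 0.9²
   = 13.0465 · (2.56 + 1.62) / 0.81
   = 13.0465 · 4.18 / 0.81
   = 67.33
Design effect: 1.84 × 67.33 = 123.88.
Round up → n₁ = 124; n₂ = r·n₁ = 2 × 124 = 248.

n₁ = 124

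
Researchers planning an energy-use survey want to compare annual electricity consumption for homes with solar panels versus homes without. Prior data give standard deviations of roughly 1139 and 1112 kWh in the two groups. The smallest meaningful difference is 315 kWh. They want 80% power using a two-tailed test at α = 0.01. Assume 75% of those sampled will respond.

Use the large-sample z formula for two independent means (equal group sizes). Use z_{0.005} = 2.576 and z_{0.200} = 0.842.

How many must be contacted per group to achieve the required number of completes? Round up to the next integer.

n = 398 per group

n = (z_{α/2} + z_β)² · (σ₁² + σ₂²) / δ²
  = (2.576 + 0.842)² · (1139² + 1112² = 2533865) / 315²
  = 11.6827 · 2533865 / 99225
  = 298.34
Adjust for 75% response: 298.34 / 0.75 = 397.78.
Round up → n = 398 per group.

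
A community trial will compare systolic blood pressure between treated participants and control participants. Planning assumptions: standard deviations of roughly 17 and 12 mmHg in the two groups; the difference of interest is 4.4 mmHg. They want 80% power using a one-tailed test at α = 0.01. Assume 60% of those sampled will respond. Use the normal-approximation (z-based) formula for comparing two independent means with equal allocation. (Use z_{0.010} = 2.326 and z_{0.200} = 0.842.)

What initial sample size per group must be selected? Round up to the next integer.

n = 375 per group

n = (z_α + z_β)² · (σ₁² + σ₂²) / δ²
  = (2.326 + 0.842)² · (17² + 12² = 433) / 4.4²
  = 10.0362 · 433 / 19.36
  = 224.47
Adjust for 60% response: 224.47 / 0.60 = 374.11.
Round up → n = 375 per group.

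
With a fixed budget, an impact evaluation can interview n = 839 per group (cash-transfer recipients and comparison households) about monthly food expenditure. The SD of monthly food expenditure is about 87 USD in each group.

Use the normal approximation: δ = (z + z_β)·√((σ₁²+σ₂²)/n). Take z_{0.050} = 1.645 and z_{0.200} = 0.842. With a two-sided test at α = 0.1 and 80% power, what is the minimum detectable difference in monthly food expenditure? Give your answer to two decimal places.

δ = (z_{α/2} + z_β) · √((σ₁²+σ₂²)/n)
  = (1.645 + 0.842) · √(15138/839)
  = 2.487 · √18.0429
  = 2.487 · 4.2477
  = 10.5640

Minimum detectable difference ≈ 10.56 USD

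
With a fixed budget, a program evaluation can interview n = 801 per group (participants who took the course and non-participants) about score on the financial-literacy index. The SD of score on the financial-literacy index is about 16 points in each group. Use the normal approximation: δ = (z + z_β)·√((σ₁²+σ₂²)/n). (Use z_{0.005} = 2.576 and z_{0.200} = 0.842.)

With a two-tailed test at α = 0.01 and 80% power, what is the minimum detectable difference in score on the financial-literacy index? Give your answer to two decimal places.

δ = (z_{α/2} + z_β) · √((σ₁²+σ₂²)/n)
  = (2.576 + 0.842) · √(512/801)
  = 3.418 · √0.6392
  = 3.418 · 0.7995
  = 2.7327

Minimum detectable difference ≈ 2.73 points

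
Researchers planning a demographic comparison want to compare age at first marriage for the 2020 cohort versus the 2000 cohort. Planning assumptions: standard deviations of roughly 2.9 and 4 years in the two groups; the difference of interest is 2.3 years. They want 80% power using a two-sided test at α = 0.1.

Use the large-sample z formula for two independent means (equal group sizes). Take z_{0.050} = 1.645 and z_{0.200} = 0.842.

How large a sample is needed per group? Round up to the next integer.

n = 29 per group

n = (z_{α/2} + z_β)² · (σ₁² + σ₂²) / δ²
  = (1.645 + 0.842)² · (2.9² + 4² = 24.41) / 2.3²
  = 6.1852 · 24.41 / 5.29
  = 28.54
Round up → n = 29 per group.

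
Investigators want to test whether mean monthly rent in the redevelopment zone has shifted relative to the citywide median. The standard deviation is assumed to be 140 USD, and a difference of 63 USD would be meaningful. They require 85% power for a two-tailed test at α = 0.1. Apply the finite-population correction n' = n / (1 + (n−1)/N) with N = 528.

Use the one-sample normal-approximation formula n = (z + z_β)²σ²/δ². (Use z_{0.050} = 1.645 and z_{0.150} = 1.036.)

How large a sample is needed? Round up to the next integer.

n = (z_{α/2} + z_β)² · σ² / δ²
  = (1.645 + 1.036)² · 140² / 63²
  = 7.1878 · 19600 / 3969
  = 35.50
Finite-population correction (N = 528): 35.50 / (1 + (35.50 − 1)/528) = 33.32.
Round up → n = 34.

n = 34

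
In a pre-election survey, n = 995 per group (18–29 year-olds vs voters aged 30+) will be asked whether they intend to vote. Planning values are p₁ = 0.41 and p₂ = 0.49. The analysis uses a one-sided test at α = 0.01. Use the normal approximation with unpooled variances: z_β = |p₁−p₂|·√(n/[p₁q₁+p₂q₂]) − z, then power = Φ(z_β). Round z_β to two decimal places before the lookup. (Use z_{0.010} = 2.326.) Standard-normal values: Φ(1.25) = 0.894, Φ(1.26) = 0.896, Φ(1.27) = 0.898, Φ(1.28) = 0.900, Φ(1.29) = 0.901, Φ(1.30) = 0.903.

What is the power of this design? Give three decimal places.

Power ≈ 0.898

z_β = |p₁−p₂|·√(n/[p₁q₁+p₂q₂]) − z_α
    = 0.08 · √(995/0.4918) − 2.326
    = 0.08 · 44.9798 − 2.326
    = 3.5984 − 2.326 = 1.2724 → 1.27
Power = Φ(1.27) = 0.898.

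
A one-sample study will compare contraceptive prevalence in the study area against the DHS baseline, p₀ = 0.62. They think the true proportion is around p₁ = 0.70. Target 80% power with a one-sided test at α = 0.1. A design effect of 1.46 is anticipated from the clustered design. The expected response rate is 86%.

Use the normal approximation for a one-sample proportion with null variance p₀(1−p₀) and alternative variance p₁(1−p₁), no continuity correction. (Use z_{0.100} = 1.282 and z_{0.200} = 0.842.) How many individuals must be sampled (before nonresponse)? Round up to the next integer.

n = [z_α·√(p₀q₀) + z_β·√(p₁q₁)]² / (p₁ − p₀)²
  = [1.282·√(0.62·0.38) + 0.842·√(0.70·0.30)]² / (0.08)²
  = [1.282·0.4854 + 0.842·0.4583]² / 0.0064
  = [1.0081]² / 0.0064
  = 158.80
Design effect: 1.46 × 158.80 = 231.84.
Adjust for 86% response: 231.84 / 0.86 = 269.59.
Round up → n = 270.

n = 270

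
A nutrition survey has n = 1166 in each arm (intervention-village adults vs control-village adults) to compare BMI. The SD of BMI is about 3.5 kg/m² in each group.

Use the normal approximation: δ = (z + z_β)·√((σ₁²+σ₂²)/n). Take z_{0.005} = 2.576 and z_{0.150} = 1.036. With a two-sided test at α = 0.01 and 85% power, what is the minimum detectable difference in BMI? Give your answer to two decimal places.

δ = (z_{α/2} + z_β) · √((σ₁²+σ₂²)/n)
  = (2.576 + 1.036) · √(24.5/1166)
  = 3.612 · √0.02101
  = 3.612 · 0.1450
  = 0.5236

Minimum detectable difference ≈ 0.52 kg/m²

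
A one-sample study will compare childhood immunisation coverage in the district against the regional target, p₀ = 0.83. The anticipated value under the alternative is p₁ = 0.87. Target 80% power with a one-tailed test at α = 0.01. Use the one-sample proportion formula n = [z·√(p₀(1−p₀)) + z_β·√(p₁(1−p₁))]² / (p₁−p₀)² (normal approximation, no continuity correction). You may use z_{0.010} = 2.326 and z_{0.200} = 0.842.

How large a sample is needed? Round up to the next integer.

n = 837

n = [z_α·√(p₀q₀) + z_β·√(p₁q₁)]² / (p₁ − p₀)²
  = [2.326·√(0.83·0.17) + 0.842·√(0.87·0.13)]² / (0.04)²
  = [2.326·0.3756 + 0.842·0.3363]² / 0.0016
  = [1.1569]² / 0.0016
  = 836.50
Round up → n = 837.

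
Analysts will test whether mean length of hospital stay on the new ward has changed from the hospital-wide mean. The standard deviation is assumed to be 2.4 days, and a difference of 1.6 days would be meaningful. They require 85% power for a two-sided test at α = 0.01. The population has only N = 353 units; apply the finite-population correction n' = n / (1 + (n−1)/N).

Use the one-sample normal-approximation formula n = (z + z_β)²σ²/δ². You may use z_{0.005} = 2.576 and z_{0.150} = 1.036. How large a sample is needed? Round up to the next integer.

n = (z_{α/2} + z_β)² · σ² / δ²
  = (2.576 + 1.036)² · 2.4² / 1.6²
  = 13.0465 · 5.76 / 2.56
  = 29.35
Finite-population correction (N = 353): 29.35 / (1 + (29.35 − 1)/353) = 27.17.
Round up → n = 28.

n = 28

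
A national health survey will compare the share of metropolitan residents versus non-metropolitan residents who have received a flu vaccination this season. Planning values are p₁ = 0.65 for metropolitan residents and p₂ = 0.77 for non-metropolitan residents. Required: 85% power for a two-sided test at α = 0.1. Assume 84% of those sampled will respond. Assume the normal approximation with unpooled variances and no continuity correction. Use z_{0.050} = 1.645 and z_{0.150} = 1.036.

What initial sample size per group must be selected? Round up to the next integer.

n = (z_{α/2} + z_β)² · [p₁(1−p₁) + p₂(1−p₂)] / (p₁ − p₂)²
  = (1.645 + 1.036)² · (0.65·0.35 + 0.77·0.23) / (-0.12)²
  = (2.681)² · (0.2275 + 0.1771) / 0.0144
  = 7.1878 · 0.4046 / 0.0144
  = 201.96
Adjust for 84% response: 201.96 / 0.84 = 240.42.
Round up → n = 241 per group.

n = 241 per group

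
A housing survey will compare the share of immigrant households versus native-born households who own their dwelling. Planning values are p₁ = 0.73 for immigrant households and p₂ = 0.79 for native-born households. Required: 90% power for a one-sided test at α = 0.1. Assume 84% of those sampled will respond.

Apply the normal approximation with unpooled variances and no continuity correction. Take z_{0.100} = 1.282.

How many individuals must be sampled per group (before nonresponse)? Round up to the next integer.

n = (z_α + z_β)² · [p₁(1−p₁) + p₂(1−p₂)] / (p₁ − p₂)²
  = (1.282 + 1.282)² · (0.73·0.27 + 0.79·0.21) / (-0.06)²
  = (2.564)² · (0.1971 + 0.1659) / 0.0036
  = 6.5741 · 0.3630 / 0.0036
  = 662.89
Adjust for 84% response: 662.89 / 0.84 = 789.15.
Round up → n = 790 per group.

n = 790 per group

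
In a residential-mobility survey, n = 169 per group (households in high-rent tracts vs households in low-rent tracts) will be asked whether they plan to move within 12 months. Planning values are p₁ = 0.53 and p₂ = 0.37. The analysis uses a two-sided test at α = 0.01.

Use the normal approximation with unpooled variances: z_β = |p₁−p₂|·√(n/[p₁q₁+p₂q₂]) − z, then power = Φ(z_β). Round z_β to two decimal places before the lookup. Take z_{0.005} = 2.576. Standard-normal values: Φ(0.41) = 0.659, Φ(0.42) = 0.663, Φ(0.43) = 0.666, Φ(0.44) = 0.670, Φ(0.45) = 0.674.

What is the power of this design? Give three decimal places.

z_β = |p₁−p₂|·√(n/[p₁q₁+p₂q₂]) − z_{α/2}
    = 0.16 · √(169/0.4822) − 2.576
    = 0.16 · 18.7210 − 2.576
    = 2.9954 − 2.576 = 0.4194 → 0.42
Power = Φ(0.42) = 0.663.

Power ≈ 0.663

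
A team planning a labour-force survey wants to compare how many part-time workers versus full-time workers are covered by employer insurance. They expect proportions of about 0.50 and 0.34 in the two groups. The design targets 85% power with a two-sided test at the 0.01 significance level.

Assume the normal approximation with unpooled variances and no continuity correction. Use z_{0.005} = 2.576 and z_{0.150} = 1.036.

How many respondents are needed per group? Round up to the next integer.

n = 242 per group

n = (z_{α/2} + z_β)² · [p₁(1−p₁) + p₂(1−p₂)] / (p₁ − p₂)²
  = (2.576 + 1.036)² · (0.50·0.50 + 0.34·0.66) / (0.16)²
  = (3.612)² · (0.2500 + 0.2244) / 0.0256
  = 13.0465 · 0.4744 / 0.0256
  = 241.77
Round up → n = 242 per group.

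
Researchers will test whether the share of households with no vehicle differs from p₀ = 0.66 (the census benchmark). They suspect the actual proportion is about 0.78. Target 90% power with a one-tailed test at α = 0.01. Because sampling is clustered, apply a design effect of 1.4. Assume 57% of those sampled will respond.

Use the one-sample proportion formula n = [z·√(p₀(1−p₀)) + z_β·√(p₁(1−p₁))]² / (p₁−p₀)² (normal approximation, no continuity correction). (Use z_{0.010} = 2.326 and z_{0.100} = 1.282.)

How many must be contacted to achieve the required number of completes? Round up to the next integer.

n = 455

n = [z_α·√(p₀q₀) + z_β·√(p₁q₁)]² / (p₁ − p₀)²
  = [2.326·√(0.66·0.34) + 1.282·√(0.78·0.22)]² / (0.12)²
  = [2.326·0.4737 + 1.282·0.4142]² / 0.0144
  = [1.6329]² / 0.0144
  = 185.17
Design effect: 1.4 × 185.17 = 259.23.
Adjust for 57% response: 259.23 / 0.57 = 454.79.
Round up → n = 455.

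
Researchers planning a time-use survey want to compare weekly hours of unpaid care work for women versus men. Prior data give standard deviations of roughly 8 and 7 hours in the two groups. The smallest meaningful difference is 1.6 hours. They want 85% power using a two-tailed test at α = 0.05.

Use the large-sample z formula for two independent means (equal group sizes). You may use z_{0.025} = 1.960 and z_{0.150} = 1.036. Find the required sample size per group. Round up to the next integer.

n = 397 per group

n = (z_{α/2} + z_β)² · (σ₁² + σ₂²) / δ²
  = (1.960 + 1.036)² · (8² + 7² = 113) / 1.6²
  = 8.9760 · 113 / 2.56
  = 396.21
Round up → n = 397 per group.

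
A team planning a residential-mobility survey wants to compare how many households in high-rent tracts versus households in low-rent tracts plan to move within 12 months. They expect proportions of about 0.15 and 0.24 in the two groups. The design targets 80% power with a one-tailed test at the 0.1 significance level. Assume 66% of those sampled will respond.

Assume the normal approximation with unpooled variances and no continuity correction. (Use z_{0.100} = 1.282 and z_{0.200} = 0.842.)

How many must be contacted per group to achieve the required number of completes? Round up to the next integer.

n = 262 per group

n = (z_α + z_β)² · [p₁(1−p₁) + p₂(1−p₂)] / (p₁ − p₂)²
  = (1.282 + 0.842)² · (0.15·0.85 + 0.24·0.76) / (-0.09)²
  = (2.124)² · (0.1275 + 0.1824) / 0.0081
  = 4.5114 · 0.3099 / 0.0081
  = 172.60
Adjust for 66% response: 172.60 / 0.66 = 261.52.
Round up → n = 262 per group.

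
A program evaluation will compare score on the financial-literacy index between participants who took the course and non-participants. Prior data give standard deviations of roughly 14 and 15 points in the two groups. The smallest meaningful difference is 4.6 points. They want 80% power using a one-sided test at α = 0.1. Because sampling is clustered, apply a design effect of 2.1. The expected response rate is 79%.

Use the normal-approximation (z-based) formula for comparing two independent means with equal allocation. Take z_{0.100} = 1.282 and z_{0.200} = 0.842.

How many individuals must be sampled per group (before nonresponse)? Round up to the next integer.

n = 239 per group

n = (z_α + z_β)² · (σ₁² + σ₂²) / δ²
  = (1.282 + 0.842)² · (14² + 15² = 421) / 4.6²
  = 4.5114 · 421 / 21.16
  = 89.76
Design effect: 2.1 × 89.76 = 188.49.
Adjust for 79% response: 188.49 / 0.79 = 238.60.
Round up → n = 239 per group.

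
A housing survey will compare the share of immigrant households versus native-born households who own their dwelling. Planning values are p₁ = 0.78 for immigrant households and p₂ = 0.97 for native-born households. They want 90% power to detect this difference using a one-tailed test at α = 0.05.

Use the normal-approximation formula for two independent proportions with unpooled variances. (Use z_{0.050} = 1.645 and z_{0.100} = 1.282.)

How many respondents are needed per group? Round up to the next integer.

n = (z_α + z_β)² · [p₁(1−p₁) + p₂(1−p₂)] / (p₁ − p₂)²
  = (1.645 + 1.282)² · (0.78·0.22 + 0.97·0.03) / (-0.19)²
  = (2.927)² · (0.1716 + 0.0291) / 0.0361
  = 8.5673 · 0.2007 / 0.0361
  = 47.63
Round up → n = 48 per group.

n = 48 per group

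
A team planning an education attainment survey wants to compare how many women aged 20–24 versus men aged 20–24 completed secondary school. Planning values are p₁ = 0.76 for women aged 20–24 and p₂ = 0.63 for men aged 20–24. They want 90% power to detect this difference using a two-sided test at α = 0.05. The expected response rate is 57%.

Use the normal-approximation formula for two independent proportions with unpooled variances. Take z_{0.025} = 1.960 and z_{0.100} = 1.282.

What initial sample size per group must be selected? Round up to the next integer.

n = 454 per group

n = (z_{α/2} + z_β)² · [p₁(1−p₁) + p₂(1−p₂)] / (p₁ − p₂)²
  = (1.960 + 1.282)² · (0.76·0.24 + 0.63·0.37) / (0.13)²
  = (3.242)² · (0.1824 + 0.2331) / 0.0169
  = 10.5106 · 0.4155 / 0.0169
  = 258.41
Adjust for 57% response: 258.41 / 0.57 = 453.35.
Round up → n = 454 per group.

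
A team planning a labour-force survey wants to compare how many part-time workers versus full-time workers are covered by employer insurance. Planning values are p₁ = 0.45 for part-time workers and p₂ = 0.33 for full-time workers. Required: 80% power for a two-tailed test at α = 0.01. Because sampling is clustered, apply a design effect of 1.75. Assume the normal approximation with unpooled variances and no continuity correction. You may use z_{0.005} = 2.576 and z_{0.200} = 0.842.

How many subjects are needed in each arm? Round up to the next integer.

n = (z_{α/2} + z_β)² · [p₁(1−p₁) + p₂(1−p₂)] / (p₁ − p₂)²
  = (2.576 + 0.842)² · (0.45·0.55 + 0.33·0.67) / (0.12)²
  = (3.418)² · (0.2475 + 0.2211) / 0.0144
  = 11.6827 · 0.4686 / 0.0144
  = 380.18
Design effect: 1.75 × 380.18 = 665.31.
Round up → n = 666 per group.

n = 666 per group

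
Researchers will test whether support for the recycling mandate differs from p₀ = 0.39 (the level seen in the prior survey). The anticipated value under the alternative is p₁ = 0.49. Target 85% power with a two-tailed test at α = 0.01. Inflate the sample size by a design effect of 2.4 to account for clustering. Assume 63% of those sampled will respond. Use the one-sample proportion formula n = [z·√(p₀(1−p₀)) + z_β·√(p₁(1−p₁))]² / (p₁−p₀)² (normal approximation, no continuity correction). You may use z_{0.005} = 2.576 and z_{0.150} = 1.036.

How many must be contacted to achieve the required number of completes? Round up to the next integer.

n = 1200

n = [z_{α/2}·√(p₀q₀) + z_β·√(p₁q₁)]² / (p₁ − p₀)²
  = [2.576·√(0.39·0.61) + 1.036·√(0.49·0.51)]² / (0.10)²
  = [2.576·0.4877 + 1.036·0.4999]² / 0.0100
  = [1.7743]² / 0.0100
  = 314.83
Design effect: 2.4 × 314.83 = 755.59.
Adjust for 63% response: 755.59 / 0.63 = 1199.35.
Round up → n = 1200.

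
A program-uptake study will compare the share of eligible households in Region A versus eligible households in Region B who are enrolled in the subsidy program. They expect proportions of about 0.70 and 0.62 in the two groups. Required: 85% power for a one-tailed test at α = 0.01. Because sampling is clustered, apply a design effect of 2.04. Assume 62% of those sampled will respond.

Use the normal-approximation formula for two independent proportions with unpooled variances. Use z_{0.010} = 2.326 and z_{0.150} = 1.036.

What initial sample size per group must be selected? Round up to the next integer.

n = 2590 per group

n = (z_α + z_β)² · [p₁(1−p₁) + p₂(1−p₂)] / (p₁ − p₂)²
  = (2.326 + 1.036)² · (0.70·0.30 + 0.62·0.38) / (0.08)²
  = (3.362)² · (0.2100 + 0.2356) / 0.0064
  = 11.3030 · 0.4456 / 0.0064
  = 786.97
Design effect: 2.04 × 786.97 = 1605.43.
Adjust for 62% response: 1605.43 / 0.62 = 2589.40.
Round up → n = 2590 per group.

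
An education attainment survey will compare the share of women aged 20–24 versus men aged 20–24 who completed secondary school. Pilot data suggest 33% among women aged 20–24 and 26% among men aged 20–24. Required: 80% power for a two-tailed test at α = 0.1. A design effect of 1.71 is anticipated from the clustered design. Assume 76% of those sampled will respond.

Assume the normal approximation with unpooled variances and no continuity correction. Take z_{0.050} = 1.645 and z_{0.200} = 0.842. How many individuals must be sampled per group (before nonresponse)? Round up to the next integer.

n = (z_{α/2} + z_β)² · [p₁(1−p₁) + p₂(1−p₂)] / (p₁ − p₂)²
  = (1.645 + 0.842)² · (0.33·0.67 + 0.26·0.74) / (0.07)²
  = (2.487)² · (0.2211 + 0.1924) / 0.0049
  = 6.1852 · 0.4135 / 0.0049
  = 521.95
Design effect: 1.71 × 521.95 = 892.54.
Adjust for 76% response: 892.54 / 0.76 = 1174.39.
Round up → n = 1175 per group.

n = 1175 per group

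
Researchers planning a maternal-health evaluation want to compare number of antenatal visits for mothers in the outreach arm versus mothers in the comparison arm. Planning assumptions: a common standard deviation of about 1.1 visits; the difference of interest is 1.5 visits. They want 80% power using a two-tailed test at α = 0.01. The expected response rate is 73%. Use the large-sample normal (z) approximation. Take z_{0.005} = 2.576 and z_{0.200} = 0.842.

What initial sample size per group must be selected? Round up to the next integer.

n = (z_{α/2} + z_β)² · (σ₁² + σ₂²) / δ²
  = (2.576 + 0.842)² · (2·1.1² = 2.42) / 1.5²
  = 11.6827 · 2.42 / 2.25
  = 12.57
Adjust for 73% response: 12.57 / 0.73 = 17.21.
Round up → n = 18 per group.

n = 18 per group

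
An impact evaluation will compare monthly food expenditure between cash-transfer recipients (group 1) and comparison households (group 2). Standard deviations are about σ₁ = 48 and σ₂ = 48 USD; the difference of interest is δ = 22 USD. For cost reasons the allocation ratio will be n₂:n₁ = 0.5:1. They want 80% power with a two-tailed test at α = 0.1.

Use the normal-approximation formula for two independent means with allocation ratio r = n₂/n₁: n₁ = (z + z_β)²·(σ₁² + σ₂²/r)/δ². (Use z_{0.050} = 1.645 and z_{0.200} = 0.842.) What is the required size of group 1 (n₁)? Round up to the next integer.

n₁ = 89

n₁ = (z_{α/2} + z_β)² · (σ₁² + σ₂²/r) / δ²
   = (1.645 + 0.842)² · (48² + 48²/0.5) / 22²
   = 6.1852 · (2304 + 4608) / 484
   = 6.1852 · 6912 / 484
   = 88.33
Round up → n₁ = 89; n₂ = r·n₁ = 0.5 × 89 = 45.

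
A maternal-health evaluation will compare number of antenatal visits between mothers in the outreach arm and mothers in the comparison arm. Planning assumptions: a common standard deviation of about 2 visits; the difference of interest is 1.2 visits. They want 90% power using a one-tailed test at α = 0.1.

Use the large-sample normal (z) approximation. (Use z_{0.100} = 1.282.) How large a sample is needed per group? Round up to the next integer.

n = (z_α + z_β)² · (σ₁² + σ₂²) / δ²
  = (1.282 + 1.282)² · (2·2² = 8) / 1.2²
  = 6.5741 · 8 / 1.44
  = 36.52
Round up → n = 37 per group.

n = 37 per group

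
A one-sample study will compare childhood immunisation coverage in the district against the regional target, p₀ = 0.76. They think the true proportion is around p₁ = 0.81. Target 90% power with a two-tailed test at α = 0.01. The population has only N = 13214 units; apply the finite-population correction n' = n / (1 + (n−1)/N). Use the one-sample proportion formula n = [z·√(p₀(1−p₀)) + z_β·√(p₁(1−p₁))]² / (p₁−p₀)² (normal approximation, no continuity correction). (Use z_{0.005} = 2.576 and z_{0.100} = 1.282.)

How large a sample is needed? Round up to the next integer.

n = [z_{α/2}·√(p₀q₀) + z_β·√(p₁q₁)]² / (p₁ − p₀)²
  = [2.576·√(0.76·0.24) + 1.282·√(0.81·0.19)]² / (0.05)²
  = [2.576·0.4271 + 1.282·0.3923]² / 0.0025
  = [1.6031]² / 0.0025
  = 1027.97
Finite-population correction (N = 13214): 1027.97 / (1 + (1027.97 − 1)/13214) = 953.84.
Round up → n = 954.

n = 954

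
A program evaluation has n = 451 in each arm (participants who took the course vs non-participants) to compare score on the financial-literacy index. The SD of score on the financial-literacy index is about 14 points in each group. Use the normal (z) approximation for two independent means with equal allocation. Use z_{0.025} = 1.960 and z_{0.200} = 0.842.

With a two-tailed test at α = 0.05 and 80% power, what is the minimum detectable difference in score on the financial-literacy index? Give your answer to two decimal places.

δ = (z_{α/2} + z_β) · √((σ₁²+σ₂²)/n)
  = (1.960 + 0.842) · √(392/451)
  = 2.802 · √0.86918
  = 2.802 · 0.9323
  = 2.6123

Minimum detectable difference ≈ 2.61 points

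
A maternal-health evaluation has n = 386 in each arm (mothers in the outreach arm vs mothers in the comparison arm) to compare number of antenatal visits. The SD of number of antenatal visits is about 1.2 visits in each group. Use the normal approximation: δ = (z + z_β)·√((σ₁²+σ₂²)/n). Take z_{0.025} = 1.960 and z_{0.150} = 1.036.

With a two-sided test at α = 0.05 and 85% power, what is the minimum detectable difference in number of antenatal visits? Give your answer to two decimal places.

δ = (z_{α/2} + z_β) · √((σ₁²+σ₂²)/n)
  = (1.960 + 1.036) · √(2.88/386)
  = 2.996 · √0.00746
  = 2.996 · 0.0864
  = 0.2588

Minimum detectable difference ≈ 0.26 visits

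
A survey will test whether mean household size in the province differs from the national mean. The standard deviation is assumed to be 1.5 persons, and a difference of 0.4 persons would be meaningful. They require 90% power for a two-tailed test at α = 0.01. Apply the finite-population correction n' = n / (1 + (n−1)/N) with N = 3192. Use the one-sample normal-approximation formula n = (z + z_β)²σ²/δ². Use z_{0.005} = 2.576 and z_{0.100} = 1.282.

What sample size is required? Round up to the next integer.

n = 197

n = (z_{α/2} + z_β)² · σ² / δ²
  = (2.576 + 1.282)² · 1.5² / 0.4²
  = 14.8842 · 2.25 / 0.16
  = 209.31
Finite-population correction (N = 3192): 209.31 / (1 + (209.31 − 1)/3192) = 196.49.
Round up → n = 197.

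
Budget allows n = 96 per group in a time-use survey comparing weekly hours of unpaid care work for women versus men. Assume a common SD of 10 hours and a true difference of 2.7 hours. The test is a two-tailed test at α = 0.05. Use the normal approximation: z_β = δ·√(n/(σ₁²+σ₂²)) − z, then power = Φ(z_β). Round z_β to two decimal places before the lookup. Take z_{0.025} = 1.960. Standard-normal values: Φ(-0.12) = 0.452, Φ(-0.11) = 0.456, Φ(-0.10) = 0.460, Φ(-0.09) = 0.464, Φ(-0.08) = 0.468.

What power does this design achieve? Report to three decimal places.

Power ≈ 0.464

z_β = δ·√(n/(σ₁²+σ₂²)) − z_{α/2}
    = 2.7 · √(96/200) − 1.960
    = 2.7 · 0.69282 − 1.960
    = 1.8706 − 1.960 = -0.0894 → -0.09
Power = Φ(-0.09) = 0.464.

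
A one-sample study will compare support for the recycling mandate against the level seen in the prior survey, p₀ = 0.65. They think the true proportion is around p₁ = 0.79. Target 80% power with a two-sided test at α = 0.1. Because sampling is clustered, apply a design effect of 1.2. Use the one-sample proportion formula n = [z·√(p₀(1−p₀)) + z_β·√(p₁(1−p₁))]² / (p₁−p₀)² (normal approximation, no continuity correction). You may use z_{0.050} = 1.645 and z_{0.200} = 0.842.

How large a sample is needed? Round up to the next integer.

n = 78

n = [z_{α/2}·√(p₀q₀) + z_β·√(p₁q₁)]² / (p₁ − p₀)²
  = [1.645·√(0.65·0.35) + 0.842·√(0.79·0.21)]² / (0.14)²
  = [1.645·0.4770 + 0.842·0.4073]² / 0.0196
  = [1.1276]² / 0.0196
  = 64.87
Design effect: 1.2 × 64.87 = 77.84.
Round up → n = 78.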